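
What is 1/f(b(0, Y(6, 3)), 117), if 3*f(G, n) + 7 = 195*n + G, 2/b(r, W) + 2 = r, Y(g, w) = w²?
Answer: 3/22807 ≈ 0.00013154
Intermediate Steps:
b(r, W) = 2/(-2 + r)
f(G, n) = -7/3 + 65*n + G/3 (f(G, n) = -7/3 + (195*n + G)/3 = -7/3 + (G + 195*n)/3 = -7/3 + (65*n + G/3) = -7/3 + 65*n + G/3)
1/f(b(0, Y(6, 3)), 117) = 1/(-7/3 + 65*117 + (2/(-2 + 0))/3) = 1/(-7/3 + 7605 + (2/(-2))/3) = 1/(-7/3 + 7605 + (2*(-½))/3) = 1/(-7/3 + 7605 + (⅓)*(-1)) = 1/(-7/3 + 7605 - ⅓) = 1/(22807/3) = 3/22807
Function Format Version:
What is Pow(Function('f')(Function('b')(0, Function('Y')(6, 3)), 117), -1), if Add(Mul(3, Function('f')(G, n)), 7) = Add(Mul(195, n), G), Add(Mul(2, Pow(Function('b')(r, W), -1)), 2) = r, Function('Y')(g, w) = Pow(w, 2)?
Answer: Rational(3, 22807) ≈ 0.00013154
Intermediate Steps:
Function('b')(r, W) = Mul(2, Pow(Add(-2, r), -1))
Function('f')(G, n) = Add(Rational(-7, 3), Mul(65, n), Mul(Rational(1, 3), G)) (Function('f')(G, n) = Add(Rational(-7, 3), Mul(Rational(1, 3), Add(Mul(195, n), G))) = Add(Rational(-7, 3), Mul(Rational(1, 3), Add(G, Mul(195, n)))) = Add(Rational(-7, 3), Add(Mul(65, n), Mul(Rational(1, 3), G))) = Add(Rational(-7, 3), Mul(65, n), Mul(Rational(1, 3), G)))
Pow(Function('f')(Function('b')(0, Function('Y')(6, 3)), 117), -1) = Pow(Add(Rational(-7, 3), Mul(65, 117), Mul(Rational(1, 3), Mul(2, Pow(Add(-2, 0), -1)))), -1) = Pow(Add(Rational(-7, 3), 7605, Mul(Rational(1, 3), Mul(2, Pow(-2, -1)))), -1) = Pow(Add(Rational(-7, 3), 7605, Mul(Rational(1, 3), Mul(2, Rational(-1, 2)))), -1) = Pow(Add(Rational(-7, 3), 7605, Mul(Rational(1, 3), -1)), -1) = Pow(Add(Rational(-7, 3), 7605, Rational(-1, 3)), -1) = Pow(Rational(22807, 3), -1) = Rational(3, 22807)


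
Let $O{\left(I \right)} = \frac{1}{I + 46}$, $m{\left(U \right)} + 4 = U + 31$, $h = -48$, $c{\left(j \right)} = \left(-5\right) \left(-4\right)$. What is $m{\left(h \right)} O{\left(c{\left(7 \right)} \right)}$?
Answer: $- \frac{7}{22} \approx -0.31818$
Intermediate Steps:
$c{\left(j \right)} = 20$
$m{\left(U \right)} = 27 + U$ ($m{\left(U \right)} = -4 + \left(U + 31\right) = -4 + \left(31 + U\right) = 27 + U$)
$O{\left(I \right)} = \frac{1}{46 + I}$
$m{\left(h \right)} O{\left(c{\left(7 \right)} \right)} = \frac{27 - 48}{46 + 20} = - \frac{21}{66} = \left(-21\right) \frac{1}{66} = - \frac{7}{22}$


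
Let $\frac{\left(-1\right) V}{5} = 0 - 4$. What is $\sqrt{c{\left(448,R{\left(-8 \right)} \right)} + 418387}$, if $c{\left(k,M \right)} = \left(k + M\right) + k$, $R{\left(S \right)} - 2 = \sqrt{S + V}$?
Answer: $\sqrt{419285 + 2 \sqrt{3}} \approx 647.52$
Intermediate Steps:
$V = 20$ ($V = - 5 \left(0 - 4\right) = \left(-5\right) \left(-4\right) = 20$)
$R{\left(S \right)} = 2 + \sqrt{20 + S}$ ($R{\left(S \right)} = 2 + \sqrt{S + 20} = 2 + \sqrt{20 + S}$)
$c{\left(k,M \right)} = M + 2 k$ ($c{\left(k,M \right)} = \left(M + k\right) + k = M + 2 k$)
$\sqrt{c{\left(448,R{\left(-8 \right)} \right)} + 418387} = \sqrt{\left(\left(2 + \sqrt{20 - 8}\right) + 2 \cdot 448\right) + 418387} = \sqrt{\left(\left(2 + \sqrt{12}\right) + 896\right) + 418387} = \sqrt{\left(\left(2 + 2 \sqrt{3}\right) + 896\right) + 418387} = \sqrt{\left(898 + 2 \sqrt{3}\right) + 418387} = \sqrt{419285 + 2 \sqrt{3}}$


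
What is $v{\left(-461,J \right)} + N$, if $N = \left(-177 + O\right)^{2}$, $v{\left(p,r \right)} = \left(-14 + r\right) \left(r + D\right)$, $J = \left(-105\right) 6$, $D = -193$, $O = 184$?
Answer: $530061$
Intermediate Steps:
$J = -630$
$v{\left(p,r \right)} = \left(-193 + r\right) \left(-14 + r\right)$ ($v{\left(p,r \right)} = \left(-14 + r\right) \left(r - 193\right) = \left(-14 + r\right) \left(-193 + r\right) = \left(-193 + r\right) \left(-14 + r\right)$)
$N = 49$ ($N = \left(-177 + 184\right)^{2} = 7^{2} = 49$)
$v{\left(-461,J \right)} + N = \left(2702 + \left(-630\right)^{2} - -130410\right) + 49 = \left(2702 + 396900 + 130410\right) + 49 = 530012 + 49 = 530061$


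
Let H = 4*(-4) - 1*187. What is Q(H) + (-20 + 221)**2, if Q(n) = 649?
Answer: 41050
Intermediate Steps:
H = -203 (H = -16 - 187 = -203)
Q(H) + (-20 + 221)**2 = 649 + (-20 + 221)**2 = 649 + 201**2 = 649 + 40401 = 41050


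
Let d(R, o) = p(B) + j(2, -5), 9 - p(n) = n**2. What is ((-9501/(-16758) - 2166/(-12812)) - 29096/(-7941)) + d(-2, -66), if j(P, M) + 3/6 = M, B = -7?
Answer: -648831615029/15786670942 ≈ -41.100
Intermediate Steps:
j(P, M) = -1/2 + M
p(n) = 9 - n**2
d(R, o) = -91/2 (d(R, o) = (9 - 1*(-7)**2) + (-1/2 - 5) = (9 - 1*49) - 11/2 = (9 - 49) - 11/2 = -40 - 11/2 = -91/2)
((-9501/(-16758) - 2166/(-12812)) - 29096/(-7941)) + d(-2, -66) = ((-9501/(-16758) - 2166/(-12812)) - 29096/(-7941)) - 91/2 = ((-9501*(-1/16758) - 2166*(-1/12812)) - 29096*(-1/7941)) - 91/2 = ((3167/5586 + 1083/6406) + 29096/7941) - 91/2 = (6584360/8945979 + 29096/7941) - 91/2 = 34730956416/7893335471 - 91/2 = -648831615029/15786670942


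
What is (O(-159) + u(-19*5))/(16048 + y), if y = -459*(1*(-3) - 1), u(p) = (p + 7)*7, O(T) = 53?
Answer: -563/17884 ≈ -0.031481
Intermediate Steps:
u(p) = 49 + 7*p (u(p) = (7 + p)*7 = 49 + 7*p)
y = 1836 (y = -459*(-3 - 1) = -459*(-4) = 1836)
(O(-159) + u(-19*5))/(16048 + y) = (53 + (49 + 7*(-19*5)))/(16048 + 1836) = (53 + (49 + 7*(-95)))/17884 = (53 + (49 - 665))*(1/17884) = (53 - 616)*(1/17884) = -563*1/17884 = -563/17884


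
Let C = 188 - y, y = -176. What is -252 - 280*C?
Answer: -102172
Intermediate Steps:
C = 364 (C = 188 - 1*(-176) = 188 + 176 = 364)
-252 - 280*C = -252 - 280*364 = -252 - 101920 = -102172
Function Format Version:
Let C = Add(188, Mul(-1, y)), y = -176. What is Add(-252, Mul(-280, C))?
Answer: -102172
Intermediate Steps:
C = 364 (C = Add(188, Mul(-1, -176)) = Add(188, 176) = 364)
Add(-252, Mul(-280, C)) = Add(-252, Mul(-280, 364)) = Add(-252, -101920) = -102172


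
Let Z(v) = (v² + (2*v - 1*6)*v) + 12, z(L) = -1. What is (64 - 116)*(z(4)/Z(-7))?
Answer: 52/201 ≈ 0.25871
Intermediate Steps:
Z(v) = 12 + v² + v*(-6 + 2*v) (Z(v) = (v² + (2*v - 6)*v) + 12 = (v² + (-6 + 2*v)*v) + 12 = (v² + v*(-6 + 2*v)) + 12 = 12 + v² + v*(-6 + 2*v))
(64 - 116)*(z(4)/Z(-7)) = (64 - 116)*(-1/(12 - 6*(-7) + 3*(-7)²)) = -(-52)/(12 + 42 + 3*49) = -(-52)/(12 + 42 + 147) = -(-52)/201 = -52*(-1/201) = 52/201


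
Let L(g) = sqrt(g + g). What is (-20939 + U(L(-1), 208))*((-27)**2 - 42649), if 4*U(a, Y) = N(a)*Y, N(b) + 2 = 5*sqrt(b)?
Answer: 882122560 - 10899200*2**(1/4)*sqrt(I) ≈ 8.7296e+8 - 9.1651e+6*I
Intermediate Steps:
L(g) = sqrt(2)*sqrt(g) (L(g) = sqrt(2*g) = sqrt(2)*sqrt(g))
N(b) = -2 + 5*sqrt(b)
U(a, Y) = Y*(-2 + 5*sqrt(a))/4 (U(a, Y) = ((-2 + 5*sqrt(a))*Y)/4 = (Y*(-2 + 5*sqrt(a)))/4 = Y*(-2 + 5*sqrt(a))/4)
(-20939 + U(L(-1), 208))*((-27)**2 - 42649) = (-20939 + (1/4)*208*(-2 + 5*sqrt(sqrt(2)*sqrt(-1))))*((-27)**2 - 42649) = (-20939 + (1/4)*208*(-2 + 5*sqrt(sqrt(2)*I)))*(729 - 42649) = (-20939 + (1/4)*208*(-2 + 5*sqrt(I*sqrt(2))))*(-41920) = (-20939 + (1/4)*208*(-2 + 5*(2**(1/4)*sqrt(I))))*(-41920) = (-20939 + (1/4)*208*(-2 + 5*2**(1/4)*sqrt(I)))*(-41920) = (-20939 + (-104 + 260*2**(1/4)*sqrt(I)))*(-41920) = (-21043 + 260*2**(1/4)*sqrt(I))*(-41920) = 882122560 - 10899200*2**(1/4)*sqrt(I)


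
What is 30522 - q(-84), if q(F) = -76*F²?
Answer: 566778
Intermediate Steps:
30522 - q(-84) = 30522 - (-76)*(-84)² = 30522 - (-76)*7056 = 30522 - 1*(-536256) = 30522 + 536256 = 566778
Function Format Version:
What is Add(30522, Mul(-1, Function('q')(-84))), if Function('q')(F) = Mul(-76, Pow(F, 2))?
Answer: 566778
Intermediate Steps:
Add(30522, Mul(-1, Function('q')(-84))) = Add(30522, Mul(-1, Mul(-76, Pow(-84, 2)))) = Add(30522, Mul(-1, Mul(-76, 7056))) = Add(30522, Mul(-1, -536256)) = Add(30522, 536256) = 566778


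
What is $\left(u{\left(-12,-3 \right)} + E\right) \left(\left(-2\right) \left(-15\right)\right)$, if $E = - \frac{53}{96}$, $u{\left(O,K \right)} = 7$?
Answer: $\frac{3095}{16} \approx 193.44$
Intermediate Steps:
$E = - \frac{53}{96} \approx -0.55208$
$\left(u{\left(-12,-3 \right)} + E\right) \left(\left(-2\right) \left(-15\right)\right) = \left(7 - \frac{53}{96}\right) \left(\left(-2\right) \left(-15\right)\right) = \frac{619}{96} \cdot 30 = \frac{3095}{16}$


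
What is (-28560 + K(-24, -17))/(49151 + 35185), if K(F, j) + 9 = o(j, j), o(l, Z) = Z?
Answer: -14293/42168 ≈ -0.33895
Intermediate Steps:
K(F, j) = -9 + j
(-28560 + K(-24, -17))/(49151 + 35185) = (-28560 + (-9 - 17))/(49151 + 35185) = (-28560 - 26)/84336 = -28586*1/84336 = -14293/42168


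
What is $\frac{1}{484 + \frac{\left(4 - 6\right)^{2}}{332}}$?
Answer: $\frac{83}{40173} \approx 0.0020661$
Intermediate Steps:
$\frac{1}{484 + \frac{\left(4 - 6\right)^{2}}{332}} = \frac{1}{484 + \left(-2\right)^{2} \cdot \frac{1}{332}} = \frac{1}{484 + 4 \cdot \frac{1}{332}} = \frac{1}{484 + \frac{1}{83}} = \frac{1}{\frac{40173}{83}} = \frac{83}{40173}$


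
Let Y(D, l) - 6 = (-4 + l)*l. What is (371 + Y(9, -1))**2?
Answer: 145924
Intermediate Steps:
Y(D, l) = 6 + l*(-4 + l) (Y(D, l) = 6 + (-4 + l)*l = 6 + l*(-4 + l))
(371 + Y(9, -1))**2 = (371 + (6 + (-1)**2 - 4*(-1)))**2 = (371 + (6 + 1 + 4))**2 = (371 + 11)**2 = 382**2 = 145924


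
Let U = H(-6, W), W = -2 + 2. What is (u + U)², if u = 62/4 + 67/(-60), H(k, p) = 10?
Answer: 2140369/3600 ≈ 594.55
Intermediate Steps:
W = 0
u = 863/60 (u = 62*(¼) + 67*(-1/60) = 31/2 - 67/60 = 863/60 ≈ 14.383)
U = 10
(u + U)² = (863/60 + 10)² = (1463/60)² = 2140369/3600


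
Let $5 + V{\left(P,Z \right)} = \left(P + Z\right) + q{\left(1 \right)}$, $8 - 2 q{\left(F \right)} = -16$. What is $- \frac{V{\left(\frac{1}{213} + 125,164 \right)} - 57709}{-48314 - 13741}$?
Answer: $- \frac{12228968}{13217715} \approx -0.9252$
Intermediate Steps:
$q{\left(F \right)} = 12$ ($q{\left(F \right)} = 4 - -8 = 4 + 8 = 12$)
$V{\left(P,Z \right)} = 7 + P + Z$ ($V{\left(P,Z \right)} = -5 + \left(\left(P + Z\right) + 12\right) = -5 + \left(12 + P + Z\right) = 7 + P + Z$)
$- \frac{V{\left(\frac{1}{213} + 125,164 \right)} - 57709}{-48314 - 13741} = - \frac{\left(7 + \left(\frac{1}{213} + 125\right) + 164\right) - 57709}{-48314 - 13741} = - \frac{\left(7 + \left(\frac{1}{213} + 125\right) + 164\right) - 57709}{-62055} = - \frac{\left(\left(7 + \frac{26626}{213} + 164\right) - 57709\right) \left(-1\right)}{62055} = - \frac{\left(\frac{63049}{213} - 57709\right) \left(-1\right)}{62055} = - \frac{\left(-12228968\right) \left(-1\right)}{213 \cdot 62055} = \left(-1\right) \frac{12228968}{13217715} = - \frac{12228968}{13217715}$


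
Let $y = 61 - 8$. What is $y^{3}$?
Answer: $148877$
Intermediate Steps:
$y = 53$ ($y = 61 - 8 = 53$)
$y^{3} = 53^{3} = 148877$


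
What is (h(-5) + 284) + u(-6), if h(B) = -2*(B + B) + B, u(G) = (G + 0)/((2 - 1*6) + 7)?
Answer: 297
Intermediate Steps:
u(G) = G/3 (u(G) = G/((2 - 6) + 7) = G/(-4 + 7) = G/3)
h(B) = -3*B (h(B) = -4*B + B = -3*B)
(h(-5) + 284) + u(-6) = (-3*(-5) + 284) + (⅓)*(-6) = (15 + 284) - 2 = 299 - 2 = 297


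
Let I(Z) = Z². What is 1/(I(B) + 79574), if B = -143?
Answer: 1/100023 ≈ 9.9977e-6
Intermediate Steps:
1/(I(B) + 79574) = 1/((-143)² + 79574) = 1/(20449 + 79574) = 1/100023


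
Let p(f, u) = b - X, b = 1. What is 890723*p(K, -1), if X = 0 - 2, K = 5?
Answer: 2672169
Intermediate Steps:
X = -2
p(f, u) = 3 (p(f, u) = 1 - 1*(-2) = 1 + 2 = 3)
890723*p(K, -1) = 890723*3 = 2672169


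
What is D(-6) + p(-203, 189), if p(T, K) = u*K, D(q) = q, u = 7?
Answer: 1317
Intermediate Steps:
p(T, K) = 7*K
D(-6) + p(-203, 189) = -6 + 7*189 = -6 + 1323 = 1317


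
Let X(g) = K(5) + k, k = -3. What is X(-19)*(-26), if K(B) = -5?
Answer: 208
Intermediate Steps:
X(g) = -8 (X(g) = -5 - 3 = -8)
X(-19)*(-26) = -8*(-26) = 208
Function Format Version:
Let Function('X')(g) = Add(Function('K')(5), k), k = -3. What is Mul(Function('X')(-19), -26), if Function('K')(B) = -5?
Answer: 208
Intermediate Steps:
Function('X')(g) = -8 (Function('X')(g) = Add(-5, -3) = -8)
Mul(Function('X')(-19), -26) = Mul(-8, -26) = 208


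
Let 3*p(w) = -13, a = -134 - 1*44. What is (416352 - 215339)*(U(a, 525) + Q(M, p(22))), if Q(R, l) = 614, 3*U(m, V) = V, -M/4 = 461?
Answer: 158599257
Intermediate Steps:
M = -1844 (M = -4*461 = -1844)
a = -178 (a = -134 - 44 = -178)
U(m, V) = V/3
p(w) = -13/3 (p(w) = (⅓)*(-13) = -13/3)
(416352 - 215339)*(U(a, 525) + Q(M, p(22))) = (416352 - 215339)*((⅓)*525 + 614) = 201013*(175 + 614) = 201013*789 = 158599257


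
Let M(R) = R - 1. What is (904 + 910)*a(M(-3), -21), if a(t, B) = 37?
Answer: 67118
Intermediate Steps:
M(R) = -1 + R
(904 + 910)*a(M(-3), -21) = (904 + 910)*37 = 1814*37 = 67118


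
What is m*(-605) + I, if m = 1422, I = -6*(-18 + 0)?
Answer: -860202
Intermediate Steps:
I = 108 (I = -6*(-18) = 108)
m*(-605) + I = 1422*(-605) + 108 = -860310 + 108 = -860202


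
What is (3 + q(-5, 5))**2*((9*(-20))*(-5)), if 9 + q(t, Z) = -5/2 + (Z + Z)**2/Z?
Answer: 119025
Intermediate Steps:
q(t, Z) = -23/2 + 4*Z (q(t, Z) = -9 + (-5/2 + (Z + Z)**2/Z) = -9 + (-5*1/2 + (2*Z)**2/Z) = -9 + (-5/2 + (4*Z**2)/Z) = -9 + (-5/2 + 4*Z) = -23/2 + 4*Z)
(3 + q(-5, 5))**2*((9*(-20))*(-5)) = (3 + (-23/2 + 4*5))**2*((9*(-20))*(-5)) = (3 + (-23/2 + 20))**2*(-180*(-5)) = (3 + 17/2)**2*900 = (23/2)**2*900 = (529/4)*900 = 119025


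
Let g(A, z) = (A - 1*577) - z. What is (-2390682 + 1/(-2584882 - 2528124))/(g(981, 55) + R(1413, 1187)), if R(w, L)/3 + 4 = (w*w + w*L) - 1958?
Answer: -12223571410093/56324173614178 ≈ -0.21702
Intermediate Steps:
R(w, L) = -5886 + 3*w² + 3*L*w (R(w, L) = -12 + 3*((w*w + w*L) - 1958) = -12 + 3*((w² + L*w) - 1958) = -12 + 3*(-1958 + w² + L*w) = -12 + (-5874 + 3*w² + 3*L*w) = -5886 + 3*w² + 3*L*w)
g(A, z) = -577 + A - z (g(A, z) = (A - 577) - z = (-577 + A) - z = -577 + A - z)
(-2390682 + 1/(-2584882 - 2528124))/(g(981, 55) + R(1413, 1187)) = (-2390682 + 1/(-2584882 - 2528124))/((-577 + 981 - 1*55) + (-5886 + 3*1413² + 3*1187*1413)) = (-2390682 + 1/(-5113006))/((-577 + 981 - 55) + (-5886 + 3*1996569 + 5031693)) = (-2390682 - 1/5113006)/(349 + (-5886 + 5989707 + 5031693)) = -12223571410093/(5113006*(349 + 11015514)) = -12223571410093/5113006/11015863 = -12223571410093/5113006*1/11015863 = -12223571410093/56324173614178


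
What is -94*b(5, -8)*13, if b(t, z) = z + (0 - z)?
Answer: 0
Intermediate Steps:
b(t, z) = 0 (b(t, z) = z - z = 0)
-94*b(5, -8)*13 = -94*0*13 = 0*13 = 0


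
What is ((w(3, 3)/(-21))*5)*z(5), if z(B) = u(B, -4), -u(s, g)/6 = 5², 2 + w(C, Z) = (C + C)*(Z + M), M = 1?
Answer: 5500/7 ≈ 785.71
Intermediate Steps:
w(C, Z) = -2 + 2*C*(1 + Z) (w(C, Z) = -2 + (C + C)*(Z + 1) = -2 + (2*C)*(1 + Z) = -2 + 2*C*(1 + Z))
u(s, g) = -150 (u(s, g) = -6*5² = -6*25 = -150)
z(B) = -150
((w(3, 3)/(-21))*5)*z(5) = (((-2 + 2*3 + 2*3*3)/(-21))*5)*(-150) = (((-2 + 6 + 18)*(-1/21))*5)*(-150) = ((22*(-1/21))*5)*(-150) = -22/21*5*(-150) = -110/21*(-150) = 5500/7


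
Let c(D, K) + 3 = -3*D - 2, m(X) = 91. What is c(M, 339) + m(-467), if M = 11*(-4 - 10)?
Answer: 548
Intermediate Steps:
M = -154 (M = 11*(-14) = -154)
c(D, K) = -5 - 3*D (c(D, K) = -3 + (-3*D - 2) = -3 + (-2 - 3*D) = -5 - 3*D)
c(M, 339) + m(-467) = (-5 - 3*(-154)) + 91 = (-5 + 462) + 91 = 457 + 91 = 548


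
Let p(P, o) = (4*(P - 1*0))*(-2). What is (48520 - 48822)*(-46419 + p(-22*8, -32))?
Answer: 13593322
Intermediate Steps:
p(P, o) = -8*P (p(P, o) = (4*(P + 0))*(-2) = (4*P)*(-2) = -8*P)
(48520 - 48822)*(-46419 + p(-22*8, -32)) = (48520 - 48822)*(-46419 - (-176)*8) = -302*(-46419 - 8*(-176)) = -302*(-46419 + 1408) = -302*(-45011) = 13593322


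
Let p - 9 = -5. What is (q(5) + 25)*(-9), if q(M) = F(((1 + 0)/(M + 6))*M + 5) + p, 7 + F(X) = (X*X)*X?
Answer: -2207538/1331 ≈ -1658.6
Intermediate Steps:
p = 4 (p = 9 - 5 = 4)
F(X) = -7 + X³ (F(X) = -7 + (X*X)*X = -7 + X²*X = -7 + X³)
q(M) = -3 + (5 + M/(6 + M))³ (q(M) = (-7 + (((1 + 0)/(M + 6))*M + 5)³) + 4 = (-7 + ((1/(6 + M))*M + 5)³) + 4 = (-7 + (M/(6 + M) + 5)³) + 4 = (-7 + (5 + M/(6 + M))³) + 4 = -3 + (5 + M/(6 + M))³)
(q(5) + 25)*(-9) = ((-3 + 216*(5 + 5)³/(6 + 5)³) + 25)*(-9) = ((-3 + 216*10³/11³) + 25)*(-9) = ((-3 + 216*1000*(1/1331)) + 25)*(-9) = ((-3 + 216000/1331) + 25)*(-9) = (212007/1331 + 25)*(-9) = (245282/1331)*(-9) = -2207538/1331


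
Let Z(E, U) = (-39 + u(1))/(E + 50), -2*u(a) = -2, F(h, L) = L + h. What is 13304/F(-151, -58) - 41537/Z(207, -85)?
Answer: 117398491/418 ≈ 2.8086e+5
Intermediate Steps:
u(a) = 1 (u(a) = -½*(-2) = 1)
Z(E, U) = -38/(50 + E) (Z(E, U) = (-39 + 1)/(E + 50) = -38/(50 + E))
13304/F(-151, -58) - 41537/Z(207, -85) = 13304/(-58 - 151) - 41537/((-38/(50 + 207))) = 13304/(-209) - 41537/((-38/257)) = 13304*(-1/209) - 41537/((-38*1/257)) = -13304/209 - 41537/(-38/257) = -13304/209 - 41537*(-257/38) = -13304/209 + 10675009/38 = 117398491/418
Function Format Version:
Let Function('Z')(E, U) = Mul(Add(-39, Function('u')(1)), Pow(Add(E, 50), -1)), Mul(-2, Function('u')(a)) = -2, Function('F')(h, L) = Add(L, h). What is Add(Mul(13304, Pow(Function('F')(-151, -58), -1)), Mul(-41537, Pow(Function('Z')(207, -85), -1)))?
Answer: Rational(117398491, 418) ≈ 2.8086e+5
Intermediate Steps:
Function('u')(a) = 1 (Function('u')(a) = Mul(Rational(-1, 2), -2) = 1)
Function('Z')(E, U) = Mul(-38, Pow(Add(50, E), -1)) (Function('Z')(E, U) = Mul(Add(-39, 1), Pow(Add(E, 50), -1)) = Mul(-38, Pow(Add(50, E), -1)))
Add(Mul(13304, Pow(Function('F')(-151, -58), -1)), Mul(-41537, Pow(Function('Z')(207, -85), -1))) = Add(Mul(13304, Pow(Add(-58, -151), -1)), Mul(-41537, Pow(Mul(-38, Pow(Add(50, 207), -1)), -1))) = Add(Mul(13304, Pow(-209, -1)), Mul(-41537, Pow(Mul(-38, Pow(257, -1)), -1))) = Add(Mul(13304, Rational(-1, 209)), Mul(-41537, Pow(Mul(-38, Rational(1, 257)), -1))) = Add(Rational(-13304, 209), Mul(-41537, Pow(Rational(-38, 257), -1))) = Add(Rational(-13304, 209), Mul(-41537, Rational(-257, 38))) = Add(Rational(-13304, 209), Rational(10675009, 38)) = Rational(117398491, 418)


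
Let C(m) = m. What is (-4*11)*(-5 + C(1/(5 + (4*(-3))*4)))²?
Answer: -2052864/1849 ≈ -1110.3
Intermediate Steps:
(-4*11)*(-5 + C(1/(5 + (4*(-3))*4)))² = (-4*11)*(-5 + 1/(5 + (4*(-3))*4))² = -44*(-5 + 1/(5 - 12*4))² = -44*(-5 + 1/(5 - 48))² = -44*(-5 + 1/(-43))² = -44*(-5 - 1/43)² = -44*(-216/43)² = -44*46656/1849 = -2052864/1849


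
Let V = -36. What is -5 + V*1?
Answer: -41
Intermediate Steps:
-5 + V*1 = -5 - 36*1 = -5 - 36 = -41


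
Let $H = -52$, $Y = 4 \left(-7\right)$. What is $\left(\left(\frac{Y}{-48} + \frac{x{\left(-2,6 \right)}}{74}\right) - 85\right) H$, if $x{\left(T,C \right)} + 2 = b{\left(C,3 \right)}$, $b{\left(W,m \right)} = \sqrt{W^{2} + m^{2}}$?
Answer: $\frac{487409}{111} - \frac{78 \sqrt{5}}{37} \approx 4386.4$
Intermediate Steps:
$Y = -28$
$x{\left(T,C \right)} = -2 + \sqrt{9 + C^{2}}$ ($x{\left(T,C \right)} = -2 + \sqrt{C^{2} + 3^{2}} = -2 + \sqrt{C^{2} + 9} = -2 + \sqrt{9 + C^{2}}$)
$\left(\left(\frac{Y}{-48} + \frac{x{\left(-2,6 \right)}}{74}\right) - 85\right) H = \left(\left(- \frac{28}{-48} + \frac{-2 + \sqrt{9 + 6^{2}}}{74}\right) - 85\right) \left(-52\right) = \left(\left(\left(-28\right) \left(- \frac{1}{48}\right) + \left(-2 + \sqrt{9 + 36}\right) \frac{1}{74}\right) - 85\right) \left(-52\right) = \left(\left(\frac{7}{12} + \left(-2 + \sqrt{45}\right) \frac{1}{74}\right) - 85\right) \left(-52\right) = \left(\left(\frac{7}{12} + \left(-2 + 3 \sqrt{5}\right) \frac{1}{74}\right) - 85\right) \left(-52\right) = \left(\left(\frac{7}{12} - \left(\frac{1}{37} - \frac{3 \sqrt{5}}{74}\right)\right) - 85\right) \left(-52\right) = \left(\left(\frac{247}{444} + \frac{3 \sqrt{5}}{74}\right) - 85\right) \left(-52\right) = \left(- \frac{37493}{444} + \frac{3 \sqrt{5}}{74}\right) \left(-52\right) = \frac{487409}{111} - \frac{78 \sqrt{5}}{37}$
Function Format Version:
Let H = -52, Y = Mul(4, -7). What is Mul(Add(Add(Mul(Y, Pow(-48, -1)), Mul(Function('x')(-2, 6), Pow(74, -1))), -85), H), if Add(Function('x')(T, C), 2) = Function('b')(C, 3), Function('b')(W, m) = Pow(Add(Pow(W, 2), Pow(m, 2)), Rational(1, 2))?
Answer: Add(Rational(487409, 111), Mul(Rational(-78, 37), Pow(5, Rational(1, 2)))) ≈ 4386.4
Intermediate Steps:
Y = -28
Function('x')(T, C) = Add(-2, Pow(Add(9, Pow(C, 2)), Rational(1, 2))) (Function('x')(T, C) = Add(-2, Pow(Add(Pow(C, 2), Pow(3, 2)), Rational(1, 2))) = Add(-2, Pow(Add(Pow(C, 2), 9), Rational(1, 2))) = Add(-2, Pow(Add(9, Pow(C, 2)), Rational(1, 2))))
Mul(Add(Add(Mul(Y, Pow(-48, -1)), Mul(Function('x')(-2, 6), Pow(74, -1))), -85), H) = Mul(Add(Add(Mul(-28, Pow(-48, -1)), Mul(Add(-2, Pow(Add(9, Pow(6, 2)), Rational(1, 2))), Pow(74, -1))), -85), -52) = Mul(Add(Add(Mul(-28, Rational(-1, 48)), Mul(Add(-2, Pow(Add(9, 36), Rational(1, 2))), Rational(1, 74))), -85), -52) = Mul(Add(Add(Rational(7, 12), Mul(Add(-2, Pow(45, Rational(1, 2))), Rational(1, 74))), -85), -52) = Mul(Add(Add(Rational(7, 12), Mul(Add(-2, Mul(3, Pow(5, Rational(1, 2)))), Rational(1, 74))), -85), -52) = Mul(Add(Add(Rational(7, 12), Add(Rational(-1, 37), Mul(Rational(3, 74), Pow(5, Rational(1, 2))))), -85), -52) = Mul(Add(Add(Rational(247, 444), Mul(Rational(3, 74), Pow(5, Rational(1, 2)))), -85), -52) = Mul(Add(Rational(-37493, 444), Mul(Rational(3, 74), Pow(5, Rational(1, 2)))), -52) = Add(Rational(487409, 111), Mul(Rational(-78, 37), Pow(5, Rational(1, 2))))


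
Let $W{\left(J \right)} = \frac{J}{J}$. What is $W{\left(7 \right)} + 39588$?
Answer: $39589$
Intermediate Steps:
$W{\left(J \right)} = 1$
$W{\left(7 \right)} + 39588 = 1 + 39588 = 39589$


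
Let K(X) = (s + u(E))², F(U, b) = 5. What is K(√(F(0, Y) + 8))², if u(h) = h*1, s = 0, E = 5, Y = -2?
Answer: 625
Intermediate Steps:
u(h) = h
K(X) = 25 (K(X) = (0 + 5)² = 5² = 25)
K(√(F(0, Y) + 8))² = 25² = 625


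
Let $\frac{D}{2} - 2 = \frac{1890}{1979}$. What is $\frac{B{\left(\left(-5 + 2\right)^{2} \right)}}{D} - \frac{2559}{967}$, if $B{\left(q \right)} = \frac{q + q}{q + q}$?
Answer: $- \frac{28016371}{11310032} \approx -2.4771$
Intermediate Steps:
$D = \frac{11696}{1979}$ ($D = 4 + 2 \cdot \frac{1890}{1979} = 4 + \frac{3780}{1979} = \frac{11696}{1979} \approx 5.9101$)
$B{\left(q \right)} = 1$ ($B{\left(q \right)} = \frac{2 q}{2 q} = 2 q \frac{1}{2 q} = 1$)
$\frac{B{\left(\left(-5 + 2\right)^{2} \right)}}{D} - \frac{2559}{967} = 1 \frac{1}{\frac{11696}{1979}} - \frac{2559}{967} = 1 \cdot \frac{1979}{11696} - \frac{2559}{967} = \frac{1979}{11696} - \frac{2559}{967} = - \frac{28016371}{11310032}$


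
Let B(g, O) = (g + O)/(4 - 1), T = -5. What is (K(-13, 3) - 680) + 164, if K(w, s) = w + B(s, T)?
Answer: -1589/3 ≈ -529.67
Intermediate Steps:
B(g, O) = O/3 + g/3 (B(g, O) = (O + g)/3 = (O + g)*(1/3) = O/3 + g/3)
K(w, s) = -5/3 + w + s/3 (K(w, s) = w + ((1/3)*(-5) + s/3) = w + (-5/3 + s/3) = -5/3 + w + s/3)
(K(-13, 3) - 680) + 164 = ((-5/3 - 13 + (1/3)*3) - 680) + 164 = ((-5/3 - 13 + 1) - 680) + 164 = (-41/3 - 680) + 164 = -2081/3 + 164 = -1589/3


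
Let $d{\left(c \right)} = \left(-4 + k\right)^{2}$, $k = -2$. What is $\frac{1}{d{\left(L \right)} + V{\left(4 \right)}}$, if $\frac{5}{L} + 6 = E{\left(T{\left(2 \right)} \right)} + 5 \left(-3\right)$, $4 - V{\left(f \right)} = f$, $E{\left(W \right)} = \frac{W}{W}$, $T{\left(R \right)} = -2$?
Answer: $\frac{1}{36} \approx 0.027778$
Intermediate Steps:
$E{\left(W \right)} = 1$
$V{\left(f \right)} = 4 - f$
$L = - \frac{1}{4}$ ($L = \frac{5}{-6 + \left(1 + 5 \left(-3\right)\right)} = \frac{5}{-6 + \left(1 - 15\right)} = \frac{5}{-6 - 14} = \frac{5}{-20} = 5 \left(- \frac{1}{20}\right) = - \frac{1}{4} \approx -0.25$)
$d{\left(c \right)} = 36$ ($d{\left(c \right)} = \left(-4 - 2\right)^{2} = \left(-6\right)^{2} = 36$)
$\frac{1}{d{\left(L \right)} + V{\left(4 \right)}} = \frac{1}{36 + \left(4 - 4\right)} = \frac{1}{36 + 0} = \frac{1}{36}$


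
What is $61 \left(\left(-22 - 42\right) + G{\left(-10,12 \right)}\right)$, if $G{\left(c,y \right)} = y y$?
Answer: $4880$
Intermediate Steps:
$G{\left(c,y \right)} = y^{2}$
$61 \left(\left(-22 - 42\right) + G{\left(-10,12 \right)}\right) = 61 \left(\left(-22 - 42\right) + 12^{2}\right) = 61 \left(\left(-22 - 42\right) + 144\right) = 61 \left(-64 + 144\right) = 61 \cdot 80 = 4880$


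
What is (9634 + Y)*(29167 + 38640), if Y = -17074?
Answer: -504484080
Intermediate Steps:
(9634 + Y)*(29167 + 38640) = (9634 - 17074)*(29167 + 38640) = -7440*67807 = -504484080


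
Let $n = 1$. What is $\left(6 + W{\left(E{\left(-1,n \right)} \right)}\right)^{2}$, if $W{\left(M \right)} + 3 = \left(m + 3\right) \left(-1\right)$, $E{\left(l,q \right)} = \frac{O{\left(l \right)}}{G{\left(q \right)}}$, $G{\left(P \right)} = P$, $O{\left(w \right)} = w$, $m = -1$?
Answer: $1$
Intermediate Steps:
$E{\left(l,q \right)} = \frac{l}{q}$
$W{\left(M \right)} = -5$ ($W{\left(M \right)} = -3 + \left(-1 + 3\right) \left(-1\right) = -3 + 2 \left(-1\right) = -3 - 2 = -5$)
$\left(6 + W{\left(E{\left(-1,n \right)} \right)}\right)^{2} = \left(6 - 5\right)^{2} = 1^{2} = 1$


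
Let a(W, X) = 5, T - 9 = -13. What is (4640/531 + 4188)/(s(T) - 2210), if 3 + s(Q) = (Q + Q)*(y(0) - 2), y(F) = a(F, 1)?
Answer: -2228468/1187847 ≈ -1.8761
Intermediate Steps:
T = -4 (T = 9 - 13 = -4)
y(F) = 5
s(Q) = -3 + 6*Q (s(Q) = -3 + (Q + Q)*(5 - 2) = -3 + (2*Q)*3 = -3 + 6*Q)
(4640/531 + 4188)/(s(T) - 2210) = (4640/531 + 4188)/((-3 + 6*(-4)) - 2210) = (4640*(1/531) + 4188)/((-3 - 24) - 2210) = (4640/531 + 4188)/(-27 - 2210) = (2228468/531)/(-2237) = (2228468/531)*(-1/2237) = -2228468/1187847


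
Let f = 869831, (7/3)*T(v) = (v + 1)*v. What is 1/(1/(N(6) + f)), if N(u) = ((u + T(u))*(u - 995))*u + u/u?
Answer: 727416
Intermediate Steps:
T(v) = 3*v*(1 + v)/7 (T(v) = 3*((v + 1)*v)/7 = 3*((1 + v)*v)/7 = 3*(v*(1 + v))/7 = 3*v*(1 + v)/7)
N(u) = 1 + u*(-995 + u)*(u + 3*u*(1 + u)/7) (N(u) = ((u + 3*u*(1 + u)/7)*(u - 995))*u + u/u = ((u + 3*u*(1 + u)/7)*(-995 + u))*u + 1 = ((-995 + u)*(u + 3*u*(1 + u)/7))*u + 1 = u*(-995 + u)*(u + 3*u*(1 + u)/7) + 1 = 1 + u*(-995 + u)*(u + 3*u*(1 + u)/7))
1/(1/(N(6) + f)) = 1/(1/((1 - 425*6**3 - 9950/7*6**2 + (3/7)*6**4) + 869831)) = 1/(1/((1 - 425*216 - 9950/7*36 + (3/7)*1296) + 869831)) = 1/(1/((1 - 91800 - 358200/7 + 3888/7) + 869831)) = 1/(1/(-142415 + 869831)) = 1/(1/727416) = 727416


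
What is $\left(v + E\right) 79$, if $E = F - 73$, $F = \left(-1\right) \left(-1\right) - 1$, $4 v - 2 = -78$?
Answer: $-7268$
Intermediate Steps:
$v = -19$ ($v = \frac{1}{2} + \frac{1}{4} \left(-78\right) = \frac{1}{2} - \frac{39}{2} = -19$)
$F = 0$ ($F = 1 - 1 = 0$)
$E = -73$ ($E = 0 - 73 = -73$)
$\left(v + E\right) 79 = \left(-19 - 73\right) 79 = \left(-92\right) 79 = -7268$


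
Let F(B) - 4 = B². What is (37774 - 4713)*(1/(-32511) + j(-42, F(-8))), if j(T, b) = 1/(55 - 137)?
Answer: -1077557173/2665902 ≈ -404.20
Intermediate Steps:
F(B) = 4 + B²
j(T, b) = -1/82 (j(T, b) = 1/(-82) = -1/82)
(37774 - 4713)*(1/(-32511) + j(-42, F(-8))) = (37774 - 4713)*(1/(-32511) - 1/82) = 33061*(-1/32511 - 1/82) = 33061*(-32593/2665902) = -1077557173/2665902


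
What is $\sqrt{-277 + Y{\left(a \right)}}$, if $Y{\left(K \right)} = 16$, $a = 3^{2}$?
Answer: $3 i \sqrt{29} \approx 16.155 i$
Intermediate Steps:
$a = 9$
$\sqrt{-277 + Y{\left(a \right)}} = \sqrt{-277 + 16} = \sqrt{-261} = 3 i \sqrt{29}$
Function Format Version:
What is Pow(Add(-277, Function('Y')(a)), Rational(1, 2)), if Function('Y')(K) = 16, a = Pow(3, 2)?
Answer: Mul(3, I, Pow(29, Rational(1, 2))) ≈ Mul(16.155, I)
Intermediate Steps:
a = 9
Pow(Add(-277, Function('Y')(a)), Rational(1, 2)) = Pow(Add(-277, 16), Rational(1, 2)) = Pow(-261, Rational(1, 2)) = Mul(3, I, Pow(29, Rational(1, 2)))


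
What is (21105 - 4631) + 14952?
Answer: 31426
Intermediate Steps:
(21105 - 4631) + 14952 = 16474 + 14952 = 31426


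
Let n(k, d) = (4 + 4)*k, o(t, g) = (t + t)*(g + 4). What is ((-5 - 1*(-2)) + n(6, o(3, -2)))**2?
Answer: 2025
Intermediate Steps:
o(t, g) = 2*t*(4 + g) (o(t, g) = (2*t)*(4 + g) = 2*t*(4 + g))
n(k, d) = 8*k
((-5 - 1*(-2)) + n(6, o(3, -2)))**2 = ((-5 - 1*(-2)) + 8*6)**2 = ((-5 + 2) + 48)**2 = (-3 + 48)**2 = 45**2 = 2025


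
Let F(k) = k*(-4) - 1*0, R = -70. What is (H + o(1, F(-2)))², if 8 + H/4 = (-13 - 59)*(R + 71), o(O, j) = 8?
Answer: 97344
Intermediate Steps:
F(k) = -4*k (F(k) = -4*k + 0 = -4*k)
H = -320 (H = -32 + 4*((-13 - 59)*(-70 + 71)) = -32 + 4*(-72*1) = -32 + 4*(-72) = -32 - 288 = -320)
(H + o(1, F(-2)))² = (-320 + 8)² = (-312)² = 97344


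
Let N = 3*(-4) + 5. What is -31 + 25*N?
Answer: -206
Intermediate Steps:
N = -7 (N = -12 + 5 = -7)
-31 + 25*N = -31 + 25*(-7) = -31 - 175 = -206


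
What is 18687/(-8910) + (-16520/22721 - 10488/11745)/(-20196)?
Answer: -1883821915691/898244516070 ≈ -2.0972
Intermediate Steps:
18687/(-8910) + (-16520/22721 - 10488/11745)/(-20196) = 18687*(-1/8910) + (-16520*1/22721 - 10488*1/11745)*(-1/20196) = -6229/2970 + (-16520/22721 - 3496/3915)*(-1/20196) = -6229/2970 - 144108416/88952715*(-1/20196) = -6229/2970 + 36027104/449122258035 = -1883821915691/898244516070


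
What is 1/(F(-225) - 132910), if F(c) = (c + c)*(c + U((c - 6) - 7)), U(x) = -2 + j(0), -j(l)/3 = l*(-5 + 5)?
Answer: -1/30760 ≈ -3.2510e-5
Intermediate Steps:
j(l) = 0 (j(l) = -3*l*(-5 + 5) = -3*l*0 = -3*0 = 0)
U(x) = -2 (U(x) = -2 + 0 = -2)
F(c) = 2*c*(-2 + c) (F(c) = (c + c)*(c - 2) = (2*c)*(-2 + c) = 2*c*(-2 + c))
1/(F(-225) - 132910) = 1/(2*(-225)*(-2 - 225) - 132910) = 1/(2*(-225)*(-227) - 132910) = 1/(102150 - 132910) = 1/(-30760) = -1/30760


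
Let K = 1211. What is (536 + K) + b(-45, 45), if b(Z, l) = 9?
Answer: 1756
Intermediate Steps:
(536 + K) + b(-45, 45) = (536 + 1211) + 9 = 1747 + 9 = 1756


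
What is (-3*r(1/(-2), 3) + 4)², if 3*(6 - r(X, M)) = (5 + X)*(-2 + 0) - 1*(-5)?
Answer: 324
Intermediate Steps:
r(X, M) = 23/3 + 2*X/3 (r(X, M) = 6 - ((5 + X)*(-2 + 0) - 1*(-5))/3 = 6 - ((5 + X)*(-2) + 5)/3 = 6 - ((-10 - 2*X) + 5)/3 = 6 - (-5 - 2*X)/3 = 6 + (5/3 + 2*X/3) = 23/3 + 2*X/3)
(-3*r(1/(-2), 3) + 4)² = (-3*(23/3 + (⅔)/(-2)) + 4)² = (-3*(23/3 + (⅔)*(-½)) + 4)² = (-3*(23/3 - ⅓) + 4)² = (-3*22/3 + 4)² = (-22 + 4)² = (-18)² = 324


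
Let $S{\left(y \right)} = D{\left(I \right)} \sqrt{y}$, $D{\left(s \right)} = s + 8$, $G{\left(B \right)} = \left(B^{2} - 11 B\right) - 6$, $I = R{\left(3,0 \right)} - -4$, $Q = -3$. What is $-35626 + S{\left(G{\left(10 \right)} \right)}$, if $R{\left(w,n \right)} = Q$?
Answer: $-35626 + 36 i \approx -35626.0 + 36.0 i$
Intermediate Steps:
$R{\left(w,n \right)} = -3$
$I = 1$ ($I = -3 - -4 = -3 + 4 = 1$)
$G{\left(B \right)} = -6 + B^{2} - 11 B$
$D{\left(s \right)} = 8 + s$
$S{\left(y \right)} = 9 \sqrt{y}$ ($S{\left(y \right)} = \left(8 + 1\right) \sqrt{y} = 9 \sqrt{y}$)
$-35626 + S{\left(G{\left(10 \right)} \right)} = -35626 + 9 \sqrt{-6 + 10^{2} - 110} = -35626 + 9 \sqrt{-6 + 100 - 110} = -35626 + 9 \sqrt{-16} = -35626 + 9 \cdot 4 i = -35626 + 36 i$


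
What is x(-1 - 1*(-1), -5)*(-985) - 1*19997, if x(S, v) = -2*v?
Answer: -29847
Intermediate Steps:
x(-1 - 1*(-1), -5)*(-985) - 1*19997 = -2*(-5)*(-985) - 1*19997 = 10*(-985) - 19997 = -9850 - 19997 = -29847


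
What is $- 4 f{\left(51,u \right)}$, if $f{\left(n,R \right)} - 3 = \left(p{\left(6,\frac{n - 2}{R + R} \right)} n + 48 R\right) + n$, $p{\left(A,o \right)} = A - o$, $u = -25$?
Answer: $\frac{79002}{25} \approx 3160.1$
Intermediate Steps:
$f{\left(n,R \right)} = 3 + n + 48 R + n \left(6 - \frac{-2 + n}{2 R}\right)$ ($f{\left(n,R \right)} = 3 + \left(\left(\left(6 - \frac{n - 2}{R + R}\right) n + 48 R\right) + n\right) = 3 + \left(\left(\left(6 - \frac{-2 + n}{2 R}\right) n + 48 R\right) + n\right) = 3 + \left(\left(n \left(6 - \frac{-2 + n}{2 R}\right) + 48 R\right) + n\right) = 3 + \left(\left(48 R + n \left(6 - \frac{-2 + n}{2 R}\right)\right) + n\right) = 3 + \left(n + 48 R + n \left(6 - \frac{-2 + n}{2 R}\right)\right) = 3 + n + 48 R + n \left(6 - \frac{-2 + n}{2 R}\right)$)
$- 4 f{\left(51,u \right)} = - 4 \left(3 + 7 \cdot 51 + 48 \left(-25\right) + \frac{51}{-25} - \frac{51^{2}}{2 \left(-25\right)}\right) = - 4 \left(3 + 357 - 1200 + 51 \left(- \frac{1}{25}\right) - \left(- \frac{1}{50}\right) 2601\right) = - 4 \left(3 + 357 - 1200 - \frac{51}{25} + \frac{2601}{50}\right) = \left(-4\right) \left(- \frac{39501}{50}\right) = \frac{79002}{25}$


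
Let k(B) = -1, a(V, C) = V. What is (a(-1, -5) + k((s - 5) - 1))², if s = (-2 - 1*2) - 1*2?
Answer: 4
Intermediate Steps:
s = -6 (s = (-2 - 2) - 2 = -4 - 2 = -6)
(a(-1, -5) + k((s - 5) - 1))² = (-1 - 1)² = (-2)² = 4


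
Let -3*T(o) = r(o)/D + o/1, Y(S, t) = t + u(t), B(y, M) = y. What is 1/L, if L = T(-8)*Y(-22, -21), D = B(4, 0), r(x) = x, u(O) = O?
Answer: -1/140 ≈ -0.0071429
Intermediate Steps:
Y(S, t) = 2*t (Y(S, t) = t + t = 2*t)
D = 4
T(o) = -5*o/12 (T(o) = -(o/4 + o/1)/3 = -(o*(¼) + o*1)/3 = -(o/4 + o)/3 = -5*o/12)
L = -140 (L = (-5/12*(-8))*(2*(-21)) = (10/3)*(-42) = -140)
1/L = 1/(-140) = -1/140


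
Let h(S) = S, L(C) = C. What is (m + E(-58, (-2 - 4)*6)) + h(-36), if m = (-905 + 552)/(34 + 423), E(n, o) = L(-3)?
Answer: -18176/457 ≈ -39.772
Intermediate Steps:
E(n, o) = -3
m = -353/457 ≈ -0.77243
(m + E(-58, (-2 - 4)*6)) + h(-36) = (-353/457 - 3) - 36 = -1724/457 - 36 = -18176/457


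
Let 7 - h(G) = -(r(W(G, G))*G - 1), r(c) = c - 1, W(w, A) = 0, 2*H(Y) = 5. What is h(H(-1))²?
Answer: 49/4 ≈ 12.250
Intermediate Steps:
H(Y) = 5/2 (H(Y) = (½)*5 = 5/2)
r(c) = -1 + c
h(G) = 6 - G (h(G) = 7 - (-1)*((-1 + 0)*G - 1) = 7 - (-1)*(-G - 1) = 7 - (-1)*(-1 - G) = 7 - (1 + G) = 7 + (-1 - G) = 6 - G)
h(H(-1))² = (6 - 1*5/2)² = (6 - 5/2)² = (7/2)² = 49/4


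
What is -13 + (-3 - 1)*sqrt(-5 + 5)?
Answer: -13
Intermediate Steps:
-13 + (-3 - 1)*sqrt(-5 + 5) = -13 - 4*sqrt(0) = -13 - 4*0 = -13 + 0 = -13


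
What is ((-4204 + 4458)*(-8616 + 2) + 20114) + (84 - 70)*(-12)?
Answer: -2168010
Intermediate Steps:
((-4204 + 4458)*(-8616 + 2) + 20114) + (84 - 70)*(-12) = (254*(-8614) + 20114) + 14*(-12) = (-2187956 + 20114) - 168 = -2167842 - 168 = -2168010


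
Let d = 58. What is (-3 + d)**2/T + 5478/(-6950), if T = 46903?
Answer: -117955442/162987925 ≈ -0.72371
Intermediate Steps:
(-3 + d)**2/T + 5478/(-6950) = (-3 + 58)**2/46903 + 5478/(-6950) = 55**2*(1/46903) + 5478*(-1/6950) = 3025*(1/46903) - 2739/3475 = 3025/46903 - 2739/3475 = -117955442/162987925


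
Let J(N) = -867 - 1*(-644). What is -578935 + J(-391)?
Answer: -579158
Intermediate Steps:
J(N) = -223 (J(N) = -867 + 644 = -223)
-578935 + J(-391) = -578935 - 223 = -579158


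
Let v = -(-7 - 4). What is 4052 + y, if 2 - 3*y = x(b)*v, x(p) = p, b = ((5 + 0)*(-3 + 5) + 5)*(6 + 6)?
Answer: 10178/3 ≈ 3392.7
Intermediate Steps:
b = 180 (b = (5*2 + 5)*12 = (10 + 5)*12 = 15*12 = 180)
v = 11 (v = -1*(-11) = 11)
y = -1978/3 (y = ⅔ - 60*11 = ⅔ - ⅓*1980 = ⅔ - 660 = -1978/3 ≈ -659.33)
4052 + y = 4052 - 1978/3 = 10178/3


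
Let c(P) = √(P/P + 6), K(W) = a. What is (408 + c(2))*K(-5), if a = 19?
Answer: 7752 + 19*√7 ≈ 7802.3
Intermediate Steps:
K(W) = 19
c(P) = √7 (c(P) = √(1 + 6) = √7)
(408 + c(2))*K(-5) = (408 + √7)*19 = 7752 + 19*√7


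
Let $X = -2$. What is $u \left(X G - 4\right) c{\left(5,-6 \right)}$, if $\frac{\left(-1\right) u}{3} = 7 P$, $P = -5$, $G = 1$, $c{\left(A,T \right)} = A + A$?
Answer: $-6300$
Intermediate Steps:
$c{\left(A,T \right)} = 2 A$
$u = 105$ ($u = - 3 \cdot 7 \left(-5\right) = \left(-3\right) \left(-35\right) = 105$)
$u \left(X G - 4\right) c{\left(5,-6 \right)} = 105 \left(\left(-2\right) 1 - 4\right) 2 \cdot 5 = 105 \left(-2 - 4\right) 10 = 105 \left(-6\right) 10 = \left(-630\right) 10 = -6300$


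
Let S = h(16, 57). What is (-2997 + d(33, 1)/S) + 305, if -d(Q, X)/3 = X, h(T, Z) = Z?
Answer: -51149/19 ≈ -2692.1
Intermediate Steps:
S = 57
d(Q, X) = -3*X
(-2997 + d(33, 1)/S) + 305 = (-2997 - 3*1/57) + 305 = (-2997 - 1/19) + 305 = -56944/19 + 305 = -51149/19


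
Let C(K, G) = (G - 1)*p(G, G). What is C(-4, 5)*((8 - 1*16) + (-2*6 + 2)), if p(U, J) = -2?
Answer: 144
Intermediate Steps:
C(K, G) = 2 - 2*G (C(K, G) = (G - 1)*(-2) = (-1 + G)*(-2) = 2 - 2*G)
C(-4, 5)*((8 - 1*16) + (-2*6 + 2)) = (2 - 2*5)*((8 - 1*16) + (-2*6 + 2)) = (2 - 10)*((8 - 16) + (-12 + 2)) = -8*(-8 - 10) = -8*(-18) = 144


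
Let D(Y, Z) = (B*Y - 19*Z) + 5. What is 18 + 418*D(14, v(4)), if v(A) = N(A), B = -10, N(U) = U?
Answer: -88180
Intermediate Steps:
v(A) = A
D(Y, Z) = 5 - 19*Z - 10*Y (D(Y, Z) = (-10*Y - 19*Z) + 5 = (-19*Z - 10*Y) + 5 = 5 - 19*Z - 10*Y)
18 + 418*D(14, v(4)) = 18 + 418*(5 - 19*4 - 10*14) = 18 + 418*(5 - 76 - 140) = 18 + 418*(-211) = 18 - 88198 = -88180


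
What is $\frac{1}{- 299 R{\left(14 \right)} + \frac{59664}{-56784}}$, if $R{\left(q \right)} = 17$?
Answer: $- \frac{1183}{6014432} \approx -0.00019669$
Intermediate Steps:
$\frac{1}{- 299 R{\left(14 \right)} + \frac{59664}{-56784}} = \frac{1}{\left(-299\right) 17 + \frac{59664}{-56784}} = \frac{1}{-5083 + 59664 \left(- \frac{1}{56784}\right)} = \frac{1}{-5083 - \frac{1243}{1183}} = \frac{1}{- \frac{6014432}{1183}} = - \frac{1183}{6014432}$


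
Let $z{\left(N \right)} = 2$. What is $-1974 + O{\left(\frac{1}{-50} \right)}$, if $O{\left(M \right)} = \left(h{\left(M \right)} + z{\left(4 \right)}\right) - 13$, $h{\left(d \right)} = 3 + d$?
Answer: $- \frac{99101}{50} \approx -1982.0$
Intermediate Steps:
$O{\left(M \right)} = -8 + M$ ($O{\left(M \right)} = \left(\left(3 + M\right) + 2\right) - 13 = \left(5 + M\right) - 13 = -8 + M$)
$-1974 + O{\left(\frac{1}{-50} \right)} = -1974 - \left(8 - \frac{1}{-50}\right) = -1974 - \frac{401}{50} = - \frac{99101}{50}$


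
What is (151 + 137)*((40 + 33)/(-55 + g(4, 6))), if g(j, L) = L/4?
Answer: -42048/107 ≈ -392.97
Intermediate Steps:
g(j, L) = L/4 (g(j, L) = L*(1/4) = L/4)
(151 + 137)*((40 + 33)/(-55 + g(4, 6))) = (151 + 137)*((40 + 33)/(-55 + (1/4)*6)) = 288*(73/(-55 + 3/2)) = 288*(73/(-107/2)) = 288*(73*(-2/107)) = 288*(-146/107) = -42048/107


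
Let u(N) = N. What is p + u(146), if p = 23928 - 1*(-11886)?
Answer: 35960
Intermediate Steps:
p = 35814 (p = 23928 + 11886 = 35814)
p + u(146) = 35814 + 146 = 35960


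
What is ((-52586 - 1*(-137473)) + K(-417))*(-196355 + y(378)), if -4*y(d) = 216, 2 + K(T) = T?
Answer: -16590275412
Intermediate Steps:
K(T) = -2 + T
y(d) = -54 (y(d) = -1/4*216 = -54)
((-52586 - 1*(-137473)) + K(-417))*(-196355 + y(378)) = ((-52586 - 1*(-137473)) + (-2 - 417))*(-196355 - 54) = ((-52586 + 137473) - 419)*(-196409) = (84887 - 419)*(-196409) = 84468*(-196409) = -16590275412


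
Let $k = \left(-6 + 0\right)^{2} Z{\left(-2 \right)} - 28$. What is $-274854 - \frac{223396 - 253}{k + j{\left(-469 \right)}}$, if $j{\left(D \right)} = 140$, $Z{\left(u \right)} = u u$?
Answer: $- \frac{70585767}{256} \approx -2.7573 \cdot 10^{5}$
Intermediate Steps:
$Z{\left(u \right)} = u^{2}$
$k = 116$ ($k = \left(-6 + 0\right)^{2} \left(-2\right)^{2} - 28 = \left(-6\right)^{2} \cdot 4 - 28 = 36 \cdot 4 - 28 = 144 - 28 = 116$)
$-274854 - \frac{223396 - 253}{k + j{\left(-469 \right)}} = -274854 - \frac{223396 - 253}{116 + 140} = -274854 - \frac{223143}{256} = - \frac{70585767}{256}$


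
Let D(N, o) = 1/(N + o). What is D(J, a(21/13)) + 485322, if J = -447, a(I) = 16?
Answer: 209173781/431 ≈ 4.8532e+5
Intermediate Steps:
D(J, a(21/13)) + 485322 = 1/(-447 + 16) + 485322 = 1/(-431) + 485322 = -1/431 + 485322 = 209173781/431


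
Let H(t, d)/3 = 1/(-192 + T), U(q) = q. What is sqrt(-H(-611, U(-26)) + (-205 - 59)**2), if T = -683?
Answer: sqrt(2134440105)/175 ≈ 264.00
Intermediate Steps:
H(t, d) = -3/875 (H(t, d) = 3/(-192 - 683) = 3/(-875) = 3*(-1/875) = -3/875)
sqrt(-H(-611, U(-26)) + (-205 - 59)**2) = sqrt(-1*(-3/875) + (-205 - 59)**2) = sqrt(3/875 + (-264)**2) = sqrt(3/875 + 69696) = sqrt(60984003/875) = sqrt(2134440105)/175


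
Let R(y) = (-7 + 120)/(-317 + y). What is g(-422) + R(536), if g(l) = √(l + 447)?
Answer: 1208/219 ≈ 5.5160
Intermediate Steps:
g(l) = √(447 + l)
R(y) = 113/(-317 + y)
g(-422) + R(536) = √(447 - 422) + 113/(-317 + 536) = √25 + 113/219 = 5 + 113*(1/219) = 5 + 113/219 = 1208/219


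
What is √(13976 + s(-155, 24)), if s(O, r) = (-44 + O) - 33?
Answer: 4*√859 ≈ 117.23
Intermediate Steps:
s(O, r) = -77 + O
√(13976 + s(-155, 24)) = √(13976 + (-77 - 155)) = √(13976 - 232) = √13744 = 4*√859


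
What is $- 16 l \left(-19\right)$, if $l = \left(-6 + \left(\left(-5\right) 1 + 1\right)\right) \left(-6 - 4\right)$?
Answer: $30400$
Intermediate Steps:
$l = 100$ ($l = \left(-6 + \left(-5 + 1\right)\right) \left(-10\right) = \left(-6 - 4\right) \left(-10\right) = \left(-10\right) \left(-10\right) = 100$)
$- 16 l \left(-19\right) = \left(-16\right) 100 \left(-19\right) = \left(-1600\right) \left(-19\right) = 30400$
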